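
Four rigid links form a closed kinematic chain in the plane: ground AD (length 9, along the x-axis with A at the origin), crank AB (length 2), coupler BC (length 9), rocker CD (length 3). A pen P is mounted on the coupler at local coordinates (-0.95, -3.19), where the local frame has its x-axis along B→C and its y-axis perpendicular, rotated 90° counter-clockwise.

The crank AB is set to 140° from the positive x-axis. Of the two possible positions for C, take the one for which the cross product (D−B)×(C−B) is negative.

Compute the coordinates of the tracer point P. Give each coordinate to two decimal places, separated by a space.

A=(0,0), D=(9.00,0)
B = A + 2.00·(cos140°, sin140°) = (-1.5321, 1.2856)
|BD| = 10.6103
circle(B,9.00) ∩ circle(D,3.00): a=8.6981, h=2.3116
  candidates: C₊=(7.3820,2.5263) cross=24.527; C₋=(6.8218,-2.0629) cross=-24.527
  mode - wants cross < 0 → take C=(6.8218,-2.0629) (cross=-24.527)
ex = (C−B)/|BC| = (0.9282,-0.3721); ey = (0.3721,0.9282)
P = B + -0.95·ex + -3.19·ey = (-3.6007,-1.3220)

-3.60 -1.32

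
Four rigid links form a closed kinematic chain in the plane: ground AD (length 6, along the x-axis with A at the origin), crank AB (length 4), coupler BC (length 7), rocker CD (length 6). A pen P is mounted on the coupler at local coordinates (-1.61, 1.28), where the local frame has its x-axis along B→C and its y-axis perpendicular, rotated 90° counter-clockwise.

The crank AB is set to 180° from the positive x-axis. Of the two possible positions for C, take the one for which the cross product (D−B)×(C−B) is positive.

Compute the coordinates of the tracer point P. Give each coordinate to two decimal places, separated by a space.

-6.06 0.08

A=(0,0), D=(6.00,0)
B = A + 4.00·(cos180°, sin180°) = (-4.0000, 0.0000)
|BD| = 10.0000
circle(B,7.00) ∩ circle(D,6.00): a=5.6500, h=4.1325
  candidates: C₊=(1.6500,4.1325) cross=41.325; C₋=(1.6500,-4.1325) cross=-41.325
  mode + wants cross > 0 → take C=(1.6500,4.1325) (cross=41.325)
ex = (C−B)/|BC| = (0.8071,0.5904); ey = (-0.5904,0.8071)
P = B + -1.61·ex + 1.28·ey = (-6.0552,0.0827)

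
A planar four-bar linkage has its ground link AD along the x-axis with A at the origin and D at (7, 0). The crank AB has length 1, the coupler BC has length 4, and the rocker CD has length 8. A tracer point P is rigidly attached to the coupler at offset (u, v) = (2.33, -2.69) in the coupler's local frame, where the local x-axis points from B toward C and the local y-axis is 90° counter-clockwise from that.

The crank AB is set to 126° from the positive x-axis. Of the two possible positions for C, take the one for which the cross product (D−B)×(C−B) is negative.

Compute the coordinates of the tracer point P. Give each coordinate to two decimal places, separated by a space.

A=(0,0), D=(7.00,0)
B = A + 1.00·(cos126°, sin126°) = (-0.5878, 0.8090)
|BD| = 7.6308
circle(B,4.00) ∩ circle(D,8.00): a=0.6702, h=3.9434
  candidates: C₊=(0.4968,4.6592) cross=30.092; C₋=(-0.3394,-3.1833) cross=-30.092
  mode - wants cross < 0 → take C=(-0.3394,-3.1833) (cross=-30.092)
ex = (C−B)/|BC| = (0.0621,-0.9981); ey = (0.9981,0.0621)
P = B + 2.33·ex + -2.69·ey = (-3.1279,-1.6835)

-3.13 -1.68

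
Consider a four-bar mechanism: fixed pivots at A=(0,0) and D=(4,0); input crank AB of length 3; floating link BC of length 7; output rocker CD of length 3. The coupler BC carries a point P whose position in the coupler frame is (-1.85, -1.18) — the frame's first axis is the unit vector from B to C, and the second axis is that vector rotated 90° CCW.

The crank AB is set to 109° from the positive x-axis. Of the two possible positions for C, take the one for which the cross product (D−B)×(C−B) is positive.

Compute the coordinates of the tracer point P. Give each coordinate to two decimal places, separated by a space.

A=(0,0), D=(4.00,0)
B = A + 3.00·(cos109°, sin109°) = (-0.9767, 2.8366)
|BD| = 5.7283
circle(B,7.00) ∩ circle(D,3.00): a=6.3556, h=2.9337
  candidates: C₊=(5.9977,2.2381) cross=16.805; C₋=(3.0923,-2.8594) cross=-16.805
  mode + wants cross > 0 → take C=(5.9977,2.2381) (cross=16.805)
ex = (C−B)/|BC| = (0.9963,-0.0855); ey = (0.0855,0.9963)
P = B + -1.85·ex + -1.18·ey = (-2.9208,1.8190)

-2.92 1.82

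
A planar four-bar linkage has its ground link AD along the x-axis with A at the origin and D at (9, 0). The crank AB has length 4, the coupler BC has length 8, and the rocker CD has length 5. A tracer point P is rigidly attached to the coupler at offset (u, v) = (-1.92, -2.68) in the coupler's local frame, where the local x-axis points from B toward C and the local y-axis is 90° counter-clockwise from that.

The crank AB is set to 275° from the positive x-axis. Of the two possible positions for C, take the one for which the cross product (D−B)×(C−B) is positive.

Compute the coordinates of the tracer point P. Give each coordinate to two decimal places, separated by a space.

1.52 -7.07

A=(0,0), D=(9.00,0)
B = A + 4.00·(cos275°, sin275°) = (0.3486, -3.9848)
|BD| = 9.5250
circle(B,8.00) ∩ circle(D,5.00): a=6.8097, h=4.1985
  candidates: C₊=(4.7773,2.6775) cross=39.991; C₋=(8.2903,-4.9494) cross=-39.991
  mode + wants cross > 0 → take C=(4.7773,2.6775) (cross=39.991)
ex = (C−B)/|BC| = (0.5536,0.8328); ey = (-0.8328,0.5536)
P = B + -1.92·ex + -2.68·ey = (1.5176,-7.0674)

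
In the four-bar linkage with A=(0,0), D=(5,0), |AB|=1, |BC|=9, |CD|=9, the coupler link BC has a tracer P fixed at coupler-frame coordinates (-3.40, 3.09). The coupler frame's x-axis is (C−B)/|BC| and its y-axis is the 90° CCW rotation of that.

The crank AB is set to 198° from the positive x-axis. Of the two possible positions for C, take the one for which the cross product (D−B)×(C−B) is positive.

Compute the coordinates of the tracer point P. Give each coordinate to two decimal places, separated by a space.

A=(0,0), D=(5.00,0)
B = A + 1.00·(cos198°, sin198°) = (-0.9511, -0.3090)
|BD| = 5.9591
circle(B,9.00) ∩ circle(D,9.00): a=2.9795, h=8.4925
  candidates: C₊=(1.5841,8.3266) cross=50.607; C₋=(2.4649,-8.6356) cross=-50.607
  mode + wants cross > 0 → take C=(1.5841,8.3266) (cross=50.607)
ex = (C−B)/|BC| = (0.2817,0.9595); ey = (-0.9595,0.2817)
P = B + -3.40·ex + 3.09·ey = (-4.8737,-2.7009)

-4.87 -2.70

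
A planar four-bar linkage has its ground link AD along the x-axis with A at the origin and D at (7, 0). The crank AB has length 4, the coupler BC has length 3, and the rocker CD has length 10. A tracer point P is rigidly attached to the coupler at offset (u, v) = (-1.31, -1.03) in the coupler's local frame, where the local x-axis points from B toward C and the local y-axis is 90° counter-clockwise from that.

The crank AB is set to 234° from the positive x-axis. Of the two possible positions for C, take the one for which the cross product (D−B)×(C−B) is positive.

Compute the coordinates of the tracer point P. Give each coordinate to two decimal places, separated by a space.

-1.06 -4.29

A=(0,0), D=(7.00,0)
B = A + 4.00·(cos234°, sin234°) = (-2.3511, -3.2361)
|BD| = 9.8953
circle(B,3.00) ∩ circle(D,10.00): a=0.3495, h=2.9796
  candidates: C₊=(-2.9953,-0.3060) cross=29.484; C₋=(-1.0465,-5.9375) cross=-29.484
  mode + wants cross > 0 → take C=(-2.9953,-0.3060) (cross=29.484)
ex = (C−B)/|BC| = (-0.2147,0.9767); ey = (-0.9767,-0.2147)
P = B + -1.31·ex + -1.03·ey = (-1.0639,-4.2943)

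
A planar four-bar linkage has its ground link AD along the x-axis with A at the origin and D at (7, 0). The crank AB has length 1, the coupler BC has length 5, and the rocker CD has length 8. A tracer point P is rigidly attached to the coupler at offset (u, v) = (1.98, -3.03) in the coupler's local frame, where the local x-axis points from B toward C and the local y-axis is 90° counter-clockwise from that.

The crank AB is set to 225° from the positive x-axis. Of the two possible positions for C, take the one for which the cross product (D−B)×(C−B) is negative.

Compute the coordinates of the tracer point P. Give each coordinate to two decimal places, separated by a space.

A=(0,0), D=(7.00,0)
B = A + 1.00·(cos225°, sin225°) = (-0.7071, -0.7071)
|BD| = 7.7395
circle(B,5.00) ∩ circle(D,8.00): a=1.3502, h=4.8142
  candidates: C₊=(0.1976,4.2104) cross=37.260; C₋=(1.0773,-5.3779) cross=-37.260
  mode - wants cross < 0 → take C=(1.0773,-5.3779) (cross=-37.260)
ex = (C−B)/|BC| = (0.3569,-0.9342); ey = (0.9342,0.3569)
P = B + 1.98·ex + -3.03·ey = (-2.8310,-3.6381)

-2.83 -3.64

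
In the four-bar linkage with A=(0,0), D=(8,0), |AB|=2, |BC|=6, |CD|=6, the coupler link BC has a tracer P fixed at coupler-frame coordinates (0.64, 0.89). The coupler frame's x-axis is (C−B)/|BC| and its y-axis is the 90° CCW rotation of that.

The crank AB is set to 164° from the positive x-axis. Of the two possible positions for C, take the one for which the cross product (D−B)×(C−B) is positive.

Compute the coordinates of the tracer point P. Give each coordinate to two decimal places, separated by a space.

-1.83 1.64

A=(0,0), D=(8.00,0)
B = A + 2.00·(cos164°, sin164°) = (-1.9225, 0.5513)
|BD| = 9.9378
circle(B,6.00) ∩ circle(D,6.00): a=4.9689, h=3.3630
  candidates: C₊=(3.2253,3.6335) cross=33.421; C₋=(2.8522,-3.0822) cross=-33.421
  mode + wants cross > 0 → take C=(3.2253,3.6335) (cross=33.421)
ex = (C−B)/|BC| = (0.8580,0.5137); ey = (-0.5137,0.8580)
P = B + 0.64·ex + 0.89·ey = (-1.8306,1.6436)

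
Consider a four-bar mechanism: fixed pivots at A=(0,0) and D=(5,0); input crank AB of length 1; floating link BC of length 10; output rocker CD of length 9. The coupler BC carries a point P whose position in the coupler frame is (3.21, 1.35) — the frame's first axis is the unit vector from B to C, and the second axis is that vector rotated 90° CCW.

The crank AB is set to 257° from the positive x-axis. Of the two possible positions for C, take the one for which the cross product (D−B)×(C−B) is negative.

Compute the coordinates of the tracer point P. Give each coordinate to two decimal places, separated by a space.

A=(0,0), D=(5.00,0)
B = A + 1.00·(cos257°, sin257°) = (-0.2250, -0.9744)
|BD| = 5.3150
circle(B,10.00) ∩ circle(D,9.00): a=4.4449, h=8.9578
  candidates: C₊=(2.5024,8.6465) cross=47.611; C₋=(5.7868,-8.9655) cross=-47.611
  mode - wants cross < 0 → take C=(5.7868,-8.9655) (cross=-47.611)
ex = (C−B)/|BC| = (0.6012,-0.7991); ey = (0.7991,0.6012)
P = B + 3.21·ex + 1.35·ey = (2.7836,-2.7279)

2.78 -2.73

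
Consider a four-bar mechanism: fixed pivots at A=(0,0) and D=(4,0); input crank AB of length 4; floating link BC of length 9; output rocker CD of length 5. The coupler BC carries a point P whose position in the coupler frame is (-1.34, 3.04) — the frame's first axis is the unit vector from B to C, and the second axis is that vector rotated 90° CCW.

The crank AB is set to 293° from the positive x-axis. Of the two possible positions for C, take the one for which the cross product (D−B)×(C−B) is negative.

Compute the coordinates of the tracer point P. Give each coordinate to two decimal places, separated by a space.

-1.37 -2.13

A=(0,0), D=(4.00,0)
B = A + 4.00·(cos293°, sin293°) = (1.5629, -3.6820)
|BD| = 4.4155
circle(B,9.00) ∩ circle(D,5.00): a=8.5491, h=2.8131
  candidates: C₊=(3.9356,4.9996) cross=12.421; C₋=(8.6273,1.8942) cross=-12.421
  mode - wants cross < 0 → take C=(8.6273,1.8942) (cross=-12.421)
ex = (C−B)/|BC| = (0.7849,0.6196); ey = (-0.6196,0.7849)
P = B + -1.34·ex + 3.04·ey = (-1.3724,-2.1261)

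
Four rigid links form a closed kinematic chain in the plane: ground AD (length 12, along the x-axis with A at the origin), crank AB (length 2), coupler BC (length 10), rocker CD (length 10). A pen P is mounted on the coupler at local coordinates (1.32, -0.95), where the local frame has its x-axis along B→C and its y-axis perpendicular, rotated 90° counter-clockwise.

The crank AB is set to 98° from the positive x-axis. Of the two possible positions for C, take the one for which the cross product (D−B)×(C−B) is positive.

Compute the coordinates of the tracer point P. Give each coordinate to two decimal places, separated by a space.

A=(0,0), D=(12.00,0)
B = A + 2.00·(cos98°, sin98°) = (-0.2783, 1.9805)
|BD| = 12.4371
circle(B,10.00) ∩ circle(D,10.00): a=6.2185, h=7.8313
  candidates: C₊=(7.1079,8.7217) cross=97.399; C₋=(4.6137,-6.7411) cross=-97.399
  mode + wants cross > 0 → take C=(7.1079,8.7217) (cross=97.399)
ex = (C−B)/|BC| = (0.7386,0.6741); ey = (-0.6741,0.7386)
P = B + 1.32·ex + -0.95·ey = (1.3371,2.1687)

1.34 2.17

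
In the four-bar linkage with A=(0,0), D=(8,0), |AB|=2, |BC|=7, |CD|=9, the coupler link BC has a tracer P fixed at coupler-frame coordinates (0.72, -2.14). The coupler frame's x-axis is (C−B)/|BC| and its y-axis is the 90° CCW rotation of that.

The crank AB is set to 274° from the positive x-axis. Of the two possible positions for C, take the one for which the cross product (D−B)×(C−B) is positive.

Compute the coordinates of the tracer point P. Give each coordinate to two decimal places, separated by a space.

A=(0,0), D=(8.00,0)
B = A + 2.00·(cos274°, sin274°) = (0.1395, -1.9951)
|BD| = 8.1097
circle(B,7.00) ∩ circle(D,9.00): a=2.0819, h=6.6832
  candidates: C₊=(0.5133,4.9949) cross=54.199; C₋=(3.8016,-7.9608) cross=-54.199
  mode + wants cross > 0 → take C=(0.5133,4.9949) (cross=54.199)
ex = (C−B)/|BC| = (0.0534,0.9986); ey = (-0.9986,0.0534)
P = B + 0.72·ex + -2.14·ey = (2.3149,-1.3904)

2.31 -1.39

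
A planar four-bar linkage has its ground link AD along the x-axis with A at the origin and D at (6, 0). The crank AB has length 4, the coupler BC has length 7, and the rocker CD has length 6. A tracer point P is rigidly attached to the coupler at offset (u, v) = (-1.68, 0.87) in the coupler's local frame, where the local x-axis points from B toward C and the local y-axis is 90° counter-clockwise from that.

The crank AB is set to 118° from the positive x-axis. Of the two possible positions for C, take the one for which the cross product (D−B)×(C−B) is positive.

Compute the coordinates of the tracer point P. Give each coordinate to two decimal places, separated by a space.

A=(0,0), D=(6.00,0)
B = A + 4.00·(cos118°, sin118°) = (-1.8779, 3.5318)
|BD| = 8.6333
circle(B,7.00) ∩ circle(D,6.00): a=5.0696, h=4.8270
  candidates: C₊=(4.7227,5.8625) cross=41.673; C₋=(0.7734,-2.9467) cross=-41.673
  mode + wants cross > 0 → take C=(4.7227,5.8625) (cross=41.673)
ex = (C−B)/|BC| = (0.9429,0.3330); ey = (-0.3330,0.9429)
P = B + -1.68·ex + 0.87·ey = (-3.7517,3.7928)

-3.75 3.79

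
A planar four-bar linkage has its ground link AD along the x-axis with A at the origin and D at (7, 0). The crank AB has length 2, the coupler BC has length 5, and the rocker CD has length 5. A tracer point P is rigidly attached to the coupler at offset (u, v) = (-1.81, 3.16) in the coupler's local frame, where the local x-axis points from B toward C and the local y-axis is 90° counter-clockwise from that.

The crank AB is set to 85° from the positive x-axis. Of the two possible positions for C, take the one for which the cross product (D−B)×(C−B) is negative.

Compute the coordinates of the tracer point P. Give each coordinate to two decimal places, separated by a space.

A=(0,0), D=(7.00,0)
B = A + 2.00·(cos85°, sin85°) = (0.1743, 1.9924)
|BD| = 7.1105
circle(B,5.00) ∩ circle(D,5.00): a=3.5553, h=3.5157
  candidates: C₊=(4.5723,4.3711) cross=24.998; C₋=(2.6020,-2.3787) cross=-24.998
  mode - wants cross < 0 → take C=(2.6020,-2.3787) (cross=-24.998)
ex = (C−B)/|BC| = (0.4855,-0.8742); ey = (0.8742,0.4855)
P = B + -1.81·ex + 3.16·ey = (2.0580,5.1090)

2.06 5.11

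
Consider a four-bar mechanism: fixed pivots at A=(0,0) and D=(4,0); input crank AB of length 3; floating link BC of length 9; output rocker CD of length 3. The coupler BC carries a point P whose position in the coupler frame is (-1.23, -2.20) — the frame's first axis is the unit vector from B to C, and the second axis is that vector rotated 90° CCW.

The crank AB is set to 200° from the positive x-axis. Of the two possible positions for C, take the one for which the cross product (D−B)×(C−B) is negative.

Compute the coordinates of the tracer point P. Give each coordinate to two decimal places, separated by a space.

A=(0,0), D=(4.00,0)
B = A + 3.00·(cos200°, sin200°) = (-2.8191, -1.0261)
|BD| = 6.8958
circle(B,9.00) ∩ circle(D,3.00): a=8.6685, h=2.4203
  candidates: C₊=(5.3928,2.6571) cross=16.690; C₋=(6.1130,-2.1296) cross=-16.690
  mode - wants cross < 0 → take C=(6.1130,-2.1296) (cross=-16.690)
ex = (C−B)/|BC| = (0.9925,-0.1226); ey = (0.1226,0.9925)
P = B + -1.23·ex + -2.20·ey = (-4.3096,-3.0586)

-4.31 -3.06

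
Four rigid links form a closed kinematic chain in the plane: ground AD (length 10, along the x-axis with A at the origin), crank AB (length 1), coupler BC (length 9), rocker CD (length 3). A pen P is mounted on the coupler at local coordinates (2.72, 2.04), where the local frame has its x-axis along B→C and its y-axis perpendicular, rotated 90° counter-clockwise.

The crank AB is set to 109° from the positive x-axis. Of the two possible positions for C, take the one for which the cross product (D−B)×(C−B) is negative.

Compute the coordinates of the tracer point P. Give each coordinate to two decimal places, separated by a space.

A=(0,0), D=(10.00,0)
B = A + 1.00·(cos109°, sin109°) = (-0.3256, 0.9455)
|BD| = 10.3688
circle(B,9.00) ∩ circle(D,3.00): a=8.6563, h=2.4633
  candidates: C₊=(8.5193,2.6091) cross=25.541; C₋=(8.0701,-2.2968) cross=-25.541
  mode - wants cross < 0 → take C=(8.0701,-2.2968) (cross=-25.541)
ex = (C−B)/|BC| = (0.9329,-0.3603); ey = (0.3603,0.9329)
P = B + 2.72·ex + 2.04·ey = (2.9467,1.8686)

2.95 1.87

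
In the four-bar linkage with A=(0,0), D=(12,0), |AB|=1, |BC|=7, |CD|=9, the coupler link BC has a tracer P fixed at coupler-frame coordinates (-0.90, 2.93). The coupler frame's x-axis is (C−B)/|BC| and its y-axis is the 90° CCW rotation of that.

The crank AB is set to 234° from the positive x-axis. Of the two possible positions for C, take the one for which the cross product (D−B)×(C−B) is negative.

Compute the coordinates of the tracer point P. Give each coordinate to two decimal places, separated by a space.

A=(0,0), D=(12.00,0)
B = A + 1.00·(cos234°, sin234°) = (-0.5878, -0.8090)
|BD| = 12.6138
circle(B,7.00) ∩ circle(D,9.00): a=5.0384, h=4.8595
  candidates: C₊=(4.1286,4.3636) cross=61.296; C₋=(4.7519,-5.3353) cross=-61.296
  mode - wants cross < 0 → take C=(4.7519,-5.3353) (cross=-61.296)
ex = (C−B)/|BC| = (0.7628,-0.6466); ey = (0.6466,0.7628)
P = B + -0.90·ex + 2.93·ey = (0.6203,2.0080)

0.62 2.01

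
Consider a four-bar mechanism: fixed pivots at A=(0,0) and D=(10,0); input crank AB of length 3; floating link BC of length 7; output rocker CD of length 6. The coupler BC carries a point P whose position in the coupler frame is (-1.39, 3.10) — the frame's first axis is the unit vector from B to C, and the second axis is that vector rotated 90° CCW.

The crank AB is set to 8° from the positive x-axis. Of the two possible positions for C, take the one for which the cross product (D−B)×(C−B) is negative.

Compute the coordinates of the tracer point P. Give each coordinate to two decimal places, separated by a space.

A=(0,0), D=(10.00,0)
B = A + 3.00·(cos8°, sin8°) = (2.9708, 0.4175)
|BD| = 7.0416
circle(B,7.00) ∩ circle(D,6.00): a=4.4439, h=5.4085
  candidates: C₊=(7.7276,5.5530) cross=38.084; C₋=(7.0862,-5.2450) cross=-38.084
  mode - wants cross < 0 → take C=(7.0862,-5.2450) (cross=-38.084)
ex = (C−B)/|BC| = (0.5879,-0.8089); ey = (0.8089,0.5879)
P = B + -1.39·ex + 3.10·ey = (4.6613,3.3644)

4.66 3.36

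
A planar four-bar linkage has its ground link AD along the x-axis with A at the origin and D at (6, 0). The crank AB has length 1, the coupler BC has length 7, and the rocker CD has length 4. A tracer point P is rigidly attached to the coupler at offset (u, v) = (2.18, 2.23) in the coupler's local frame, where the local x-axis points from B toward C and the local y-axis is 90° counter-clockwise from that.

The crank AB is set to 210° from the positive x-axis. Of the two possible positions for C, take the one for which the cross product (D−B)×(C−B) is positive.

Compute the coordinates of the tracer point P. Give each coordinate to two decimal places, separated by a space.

-0.50 2.60

A=(0,0), D=(6.00,0)
B = A + 1.00·(cos210°, sin210°) = (-0.8660, -0.5000)
|BD| = 6.8842
circle(B,7.00) ∩ circle(D,4.00): a=5.8389, h=3.8610
  candidates: C₊=(4.6770,3.7749) cross=26.580; C₋=(5.2379,-3.9267) cross=-26.580
  mode + wants cross > 0 → take C=(4.6770,3.7749) (cross=26.580)
ex = (C−B)/|BC| = (0.7919,0.6107); ey = (-0.6107,0.7919)
P = B + 2.18·ex + 2.23·ey = (-0.5016,2.5972)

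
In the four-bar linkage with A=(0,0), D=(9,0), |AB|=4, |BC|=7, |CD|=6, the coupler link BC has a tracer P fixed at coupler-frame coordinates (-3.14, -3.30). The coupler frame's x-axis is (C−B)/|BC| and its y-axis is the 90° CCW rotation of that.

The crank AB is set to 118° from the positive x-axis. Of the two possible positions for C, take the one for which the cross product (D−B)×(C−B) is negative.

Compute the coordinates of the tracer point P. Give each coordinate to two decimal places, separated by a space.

-6.43 3.35

A=(0,0), D=(9.00,0)
B = A + 4.00·(cos118°, sin118°) = (-1.8779, 3.5318)
|BD| = 11.4369
circle(B,7.00) ∩ circle(D,6.00): a=6.2868, h=3.0784
  candidates: C₊=(5.0522,4.5183) cross=35.207; C₋=(3.1510,-1.3375) cross=-35.207
  mode - wants cross < 0 → take C=(3.1510,-1.3375) (cross=-35.207)
ex = (C−B)/|BC| = (0.7184,-0.6956); ey = (0.6956,0.7184)
P = B + -3.14·ex + -3.30·ey = (-6.4292,3.3453)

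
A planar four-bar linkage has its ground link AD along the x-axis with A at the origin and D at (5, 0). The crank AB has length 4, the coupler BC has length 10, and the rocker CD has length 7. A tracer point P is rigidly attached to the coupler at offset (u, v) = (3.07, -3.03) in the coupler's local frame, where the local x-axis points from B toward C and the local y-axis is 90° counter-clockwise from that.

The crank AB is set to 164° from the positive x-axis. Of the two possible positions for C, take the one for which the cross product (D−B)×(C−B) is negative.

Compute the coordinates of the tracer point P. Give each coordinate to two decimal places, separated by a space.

-4.20 -3.20

A=(0,0), D=(5.00,0)
B = A + 4.00·(cos164°, sin164°) = (-3.8450, 1.1025)
|BD| = 8.9135
circle(B,10.00) ∩ circle(D,7.00): a=7.3176, h=6.8156
  candidates: C₊=(4.2594,6.9607) cross=60.751; C₋=(2.5733,-6.5659) cross=-60.751
  mode - wants cross < 0 → take C=(2.5733,-6.5659) (cross=-60.751)
ex = (C−B)/|BC| = (0.6418,-0.7668); ey = (0.7668,0.6418)
P = B + 3.07·ex + -3.03·ey = (-4.1982,-3.1964)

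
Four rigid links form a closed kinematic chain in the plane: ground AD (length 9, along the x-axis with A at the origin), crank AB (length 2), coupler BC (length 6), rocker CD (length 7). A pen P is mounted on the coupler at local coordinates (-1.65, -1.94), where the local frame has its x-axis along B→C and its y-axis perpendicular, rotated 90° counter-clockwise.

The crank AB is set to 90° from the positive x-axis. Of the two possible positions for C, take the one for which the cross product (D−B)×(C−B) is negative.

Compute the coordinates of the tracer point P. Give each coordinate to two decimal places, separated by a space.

A=(0,0), D=(9.00,0)
B = A + 2.00·(cos90°, sin90°) = (0.0000, 2.0000)
|BD| = 9.2195
circle(B,6.00) ∩ circle(D,7.00): a=3.9047, h=4.5555
  candidates: C₊=(4.8000,5.6000) cross=42.000; C₋=(2.8235,-3.2941) cross=-42.000
  mode - wants cross < 0 → take C=(2.8235,-3.2941) (cross=-42.000)
ex = (C−B)/|BC| = (0.4706,-0.8824); ey = (0.8824,0.4706)
P = B + -1.65·ex + -1.94·ey = (-2.4882,2.5429)

-2.49 2.54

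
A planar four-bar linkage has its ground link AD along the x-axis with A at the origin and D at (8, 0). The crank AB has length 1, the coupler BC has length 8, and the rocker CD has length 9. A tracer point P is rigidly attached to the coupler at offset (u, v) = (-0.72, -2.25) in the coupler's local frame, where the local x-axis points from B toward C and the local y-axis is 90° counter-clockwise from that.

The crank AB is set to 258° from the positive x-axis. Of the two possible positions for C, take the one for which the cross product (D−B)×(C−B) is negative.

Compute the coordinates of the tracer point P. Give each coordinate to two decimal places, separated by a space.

A=(0,0), D=(8.00,0)
B = A + 1.00·(cos258°, sin258°) = (-0.2079, -0.9781)
|BD| = 8.2660
circle(B,8.00) ∩ circle(D,9.00): a=3.1047, h=7.3730
  candidates: C₊=(2.0025,6.7104) cross=60.945; C₋=(3.7474,-7.9319) cross=-60.945
  mode - wants cross < 0 → take C=(3.7474,-7.9319) (cross=-60.945)
ex = (C−B)/|BC| = (0.4944,-0.8692); ey = (0.8692,0.4944)
P = B + -0.72·ex + -2.25·ey = (-2.5196,-1.4647)

-2.52 -1.46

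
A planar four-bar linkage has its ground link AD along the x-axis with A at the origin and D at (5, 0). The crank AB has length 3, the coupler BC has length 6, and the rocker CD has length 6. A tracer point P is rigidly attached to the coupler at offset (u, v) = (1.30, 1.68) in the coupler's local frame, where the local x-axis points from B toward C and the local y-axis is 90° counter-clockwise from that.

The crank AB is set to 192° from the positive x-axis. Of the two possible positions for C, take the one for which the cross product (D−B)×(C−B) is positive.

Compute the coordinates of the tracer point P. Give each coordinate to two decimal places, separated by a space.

-3.49 1.43

A=(0,0), D=(5.00,0)
B = A + 3.00·(cos192°, sin192°) = (-2.9344, -0.6237)
|BD| = 7.9589
circle(B,6.00) ∩ circle(D,6.00): a=3.9795, h=4.4904
  candidates: C₊=(0.6809,4.1647) cross=35.739; C₋=(1.3847,-4.7885) cross=-35.739
  mode + wants cross > 0 → take C=(0.6809,4.1647) (cross=35.739)
ex = (C−B)/|BC| = (0.6026,0.7981); ey = (-0.7981,0.6026)
P = B + 1.30·ex + 1.68·ey = (-3.4919,1.4261)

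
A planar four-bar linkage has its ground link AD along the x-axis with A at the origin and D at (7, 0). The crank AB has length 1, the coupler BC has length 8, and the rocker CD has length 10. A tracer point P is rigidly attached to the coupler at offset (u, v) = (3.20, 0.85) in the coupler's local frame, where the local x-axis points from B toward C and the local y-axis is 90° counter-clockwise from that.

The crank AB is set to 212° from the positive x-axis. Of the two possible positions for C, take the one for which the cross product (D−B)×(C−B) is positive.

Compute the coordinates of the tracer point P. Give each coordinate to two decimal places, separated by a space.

A=(0,0), D=(7.00,0)
B = A + 1.00·(cos212°, sin212°) = (-0.8480, -0.5299)
|BD| = 7.8659
circle(B,8.00) ∩ circle(D,10.00): a=1.6446, h=7.8291
  candidates: C₊=(0.2654,7.3922) cross=61.583; C₋=(1.3203,-8.2305) cross=-61.583
  mode + wants cross > 0 → take C=(0.2654,7.3922) (cross=61.583)
ex = (C−B)/|BC| = (0.1392,0.9903); ey = (-0.9903,0.1392)
P = B + 3.20·ex + 0.85·ey = (-1.2444,2.7572)

-1.24 2.76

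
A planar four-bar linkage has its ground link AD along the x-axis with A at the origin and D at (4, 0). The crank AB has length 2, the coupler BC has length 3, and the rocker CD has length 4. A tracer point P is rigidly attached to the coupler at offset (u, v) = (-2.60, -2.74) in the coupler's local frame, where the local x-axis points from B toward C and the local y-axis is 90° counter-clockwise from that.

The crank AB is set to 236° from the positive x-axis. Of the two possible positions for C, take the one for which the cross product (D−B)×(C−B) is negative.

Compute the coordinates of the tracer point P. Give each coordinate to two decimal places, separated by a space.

-4.73 -2.78

A=(0,0), D=(4.00,0)
B = A + 2.00·(cos236°, sin236°) = (-1.1184, -1.6581)
|BD| = 5.3802
circle(B,3.00) ∩ circle(D,4.00): a=2.0396, h=2.2000
  candidates: C₊=(0.1439,1.0634) cross=11.837; C₋=(1.4999,-3.1224) cross=-11.837
  mode - wants cross < 0 → take C=(1.4999,-3.1224) (cross=-11.837)
ex = (C−B)/|BC| = (0.8728,-0.4881); ey = (0.4881,0.8728)
P = B + -2.60·ex + -2.74·ey = (-4.7251,-2.7804)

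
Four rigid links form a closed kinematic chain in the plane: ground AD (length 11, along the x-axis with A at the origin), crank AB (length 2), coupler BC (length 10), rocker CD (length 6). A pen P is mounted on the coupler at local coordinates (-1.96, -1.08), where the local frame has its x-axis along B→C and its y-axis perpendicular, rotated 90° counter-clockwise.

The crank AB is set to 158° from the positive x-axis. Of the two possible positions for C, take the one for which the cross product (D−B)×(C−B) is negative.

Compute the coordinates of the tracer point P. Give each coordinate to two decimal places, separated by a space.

-4.09 0.80

A=(0,0), D=(11.00,0)
B = A + 2.00·(cos158°, sin158°) = (-1.8544, 0.7492)
|BD| = 12.8762
circle(B,10.00) ∩ circle(D,6.00): a=8.9233, h=4.5138
  candidates: C₊=(7.3165,4.7362) cross=58.121; C₋=(6.7912,-4.2762) cross=-58.121
  mode - wants cross < 0 → take C=(6.7912,-4.2762) (cross=-58.121)
ex = (C−B)/|BC| = (0.8646,-0.5025); ey = (0.5025,0.8646)
P = B + -1.96·ex + -1.08·ey = (-4.0916,0.8005)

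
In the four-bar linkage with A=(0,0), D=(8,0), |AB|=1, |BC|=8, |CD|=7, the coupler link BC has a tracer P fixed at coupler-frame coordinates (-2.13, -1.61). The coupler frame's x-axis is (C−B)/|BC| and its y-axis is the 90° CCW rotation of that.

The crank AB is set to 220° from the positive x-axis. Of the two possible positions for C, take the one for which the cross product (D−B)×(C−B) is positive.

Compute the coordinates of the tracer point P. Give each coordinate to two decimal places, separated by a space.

-0.75 -3.31

A=(0,0), D=(8.00,0)
B = A + 1.00·(cos220°, sin220°) = (-0.7660, -0.6428)
|BD| = 8.7896
circle(B,8.00) ∩ circle(D,7.00): a=5.2481, h=6.0380
  candidates: C₊=(4.0264,5.7629) cross=53.072; C₋=(4.9095,-6.2808) cross=-53.072
  mode + wants cross > 0 → take C=(4.0264,5.7629) (cross=53.072)
ex = (C−B)/|BC| = (0.5991,0.8007); ey = (-0.8007,0.5991)
P = B + -2.13·ex + -1.61·ey = (-0.7529,-3.3128)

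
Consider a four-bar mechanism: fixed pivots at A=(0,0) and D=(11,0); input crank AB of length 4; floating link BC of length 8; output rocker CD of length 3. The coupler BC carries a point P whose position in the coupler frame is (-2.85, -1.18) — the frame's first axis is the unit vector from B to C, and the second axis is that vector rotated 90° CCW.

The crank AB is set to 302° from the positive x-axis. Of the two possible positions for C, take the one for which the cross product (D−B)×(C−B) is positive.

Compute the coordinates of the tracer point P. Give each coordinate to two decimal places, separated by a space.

A=(0,0), D=(11.00,0)
B = A + 4.00·(cos302°, sin302°) = (2.1197, -3.3922)
|BD| = 9.5062
circle(B,8.00) ∩ circle(D,3.00): a=7.6459, h=2.3536
  candidates: C₊=(8.4224,1.5349) cross=22.374; C₋=(10.1021,-2.8625) cross=-22.374
  mode + wants cross > 0 → take C=(8.4224,1.5349) (cross=22.374)
ex = (C−B)/|BC| = (0.7878,0.6159); ey = (-0.6159,0.7878)
P = B + -2.85·ex + -1.18·ey = (0.6011,-6.0771)

0.60 -6.08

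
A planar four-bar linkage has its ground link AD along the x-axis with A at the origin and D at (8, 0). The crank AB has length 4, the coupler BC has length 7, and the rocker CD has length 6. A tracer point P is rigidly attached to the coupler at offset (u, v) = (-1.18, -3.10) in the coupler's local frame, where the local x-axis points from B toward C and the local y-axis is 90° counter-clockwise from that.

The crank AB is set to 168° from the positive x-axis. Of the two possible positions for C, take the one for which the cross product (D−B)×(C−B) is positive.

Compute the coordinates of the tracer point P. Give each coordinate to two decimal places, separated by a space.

A=(0,0), D=(8.00,0)
B = A + 4.00·(cos168°, sin168°) = (-3.9126, 0.8316)
|BD| = 11.9416
circle(B,7.00) ∩ circle(D,6.00): a=6.5151, h=2.5600
  candidates: C₊=(2.7650,2.9317) cross=30.570; C₋=(2.4084,-2.1758) cross=-30.570
  mode + wants cross > 0 → take C=(2.7650,2.9317) (cross=30.570)
ex = (C−B)/|BC| = (0.9539,0.3000); ey = (-0.3000,0.9539)
P = B + -1.18·ex + -3.10·ey = (-4.1082,-2.4796)

-4.11 -2.48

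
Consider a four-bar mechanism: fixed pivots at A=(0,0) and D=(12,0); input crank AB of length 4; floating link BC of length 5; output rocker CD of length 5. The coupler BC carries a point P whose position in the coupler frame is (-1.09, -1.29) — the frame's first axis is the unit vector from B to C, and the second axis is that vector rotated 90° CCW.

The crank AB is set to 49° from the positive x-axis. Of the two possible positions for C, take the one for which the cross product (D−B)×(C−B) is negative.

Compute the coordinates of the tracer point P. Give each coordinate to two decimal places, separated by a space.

A=(0,0), D=(12.00,0)
B = A + 4.00·(cos49°, sin49°) = (2.6242, 3.0188)
|BD| = 9.8498
circle(B,5.00) ∩ circle(D,5.00): a=4.9249, h=0.8634
  candidates: C₊=(7.5767,2.3312) cross=8.504; C₋=(7.0475,0.6876) cross=-8.504
  mode - wants cross < 0 → take C=(7.0475,0.6876) (cross=-8.504)
ex = (C−B)/|BC| = (0.8847,-0.4662); ey = (0.4662,0.8847)
P = B + -1.09·ex + -1.29·ey = (1.0585,2.3858)

1.06 2.39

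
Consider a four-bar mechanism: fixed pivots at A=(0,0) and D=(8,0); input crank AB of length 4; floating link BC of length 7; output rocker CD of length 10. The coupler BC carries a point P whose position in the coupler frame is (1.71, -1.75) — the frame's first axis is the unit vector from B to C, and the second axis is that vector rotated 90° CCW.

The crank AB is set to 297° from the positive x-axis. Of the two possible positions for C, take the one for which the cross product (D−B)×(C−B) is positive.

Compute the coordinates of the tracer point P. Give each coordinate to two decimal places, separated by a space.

2.48 -1.21

A=(0,0), D=(8.00,0)
B = A + 4.00·(cos297°, sin297°) = (1.8160, -3.5640)
|BD| = 7.1375
circle(B,7.00) ∩ circle(D,10.00): a=-0.0039, h=7.0000
  candidates: C₊=(-1.6827,2.4989) cross=49.963; C₋=(5.3079,-9.6308) cross=-49.963
  mode + wants cross > 0 → take C=(-1.6827,2.4989) (cross=49.963)
ex = (C−B)/|BC| = (-0.4998,0.8661); ey = (-0.8661,-0.4998)
P = B + 1.71·ex + -1.75·ey = (2.4770,-1.2083)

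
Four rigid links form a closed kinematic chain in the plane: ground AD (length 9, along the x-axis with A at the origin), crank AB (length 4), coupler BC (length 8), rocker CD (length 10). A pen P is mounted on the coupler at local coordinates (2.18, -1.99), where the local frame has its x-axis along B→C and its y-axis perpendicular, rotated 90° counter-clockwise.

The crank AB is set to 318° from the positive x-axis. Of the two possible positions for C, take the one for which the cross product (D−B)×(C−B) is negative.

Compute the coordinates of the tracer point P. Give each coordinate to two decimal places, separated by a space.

A=(0,0), D=(9.00,0)
B = A + 4.00·(cos318°, sin318°) = (2.9726, -2.6765)
|BD| = 6.5950
circle(B,8.00) ∩ circle(D,10.00): a=0.5681, h=7.9798
  candidates: C₊=(0.2533,4.8471) cross=52.627; C₋=(6.7304,-9.7390) cross=-52.627
  mode - wants cross < 0 → take C=(6.7304,-9.7390) (cross=-52.627)
ex = (C−B)/|BC| = (0.4697,-0.8828); ey = (0.8828,0.4697)
P = B + 2.18·ex + -1.99·ey = (2.2398,-5.5358)

2.24 -5.54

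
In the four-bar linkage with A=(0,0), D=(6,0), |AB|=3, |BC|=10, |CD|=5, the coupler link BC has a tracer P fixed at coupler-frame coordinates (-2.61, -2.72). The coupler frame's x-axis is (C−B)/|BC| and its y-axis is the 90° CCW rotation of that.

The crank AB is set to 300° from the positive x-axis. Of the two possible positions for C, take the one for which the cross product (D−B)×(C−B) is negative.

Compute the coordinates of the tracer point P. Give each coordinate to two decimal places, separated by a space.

A=(0,0), D=(6.00,0)
B = A + 3.00·(cos300°, sin300°) = (1.5000, -2.5981)
|BD| = 5.1962
circle(B,10.00) ∩ circle(D,5.00): a=9.8150, h=1.9149
  candidates: C₊=(9.0426,3.9677) cross=9.950; C₋=(10.9574,0.6511) cross=-9.950
  mode - wants cross < 0 → take C=(10.9574,0.6511) (cross=-9.950)
ex = (C−B)/|BC| = (0.9457,0.3249); ey = (-0.3249,0.9457)
P = B + -2.61·ex + -2.72·ey = (-0.0846,-6.0185)

-0.08 -6.02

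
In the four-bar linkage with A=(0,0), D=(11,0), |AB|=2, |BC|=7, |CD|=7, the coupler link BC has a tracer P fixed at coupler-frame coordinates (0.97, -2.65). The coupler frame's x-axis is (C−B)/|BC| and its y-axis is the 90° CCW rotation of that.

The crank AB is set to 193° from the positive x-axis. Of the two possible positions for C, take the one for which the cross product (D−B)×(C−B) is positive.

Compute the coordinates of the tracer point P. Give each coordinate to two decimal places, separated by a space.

0.02 -2.47

A=(0,0), D=(11.00,0)
B = A + 2.00·(cos193°, sin193°) = (-1.9487, -0.4499)
|BD| = 12.9566
circle(B,7.00) ∩ circle(D,7.00): a=6.4783, h=2.6518
  candidates: C₊=(4.4335,2.4252) cross=34.358; C₋=(4.6177,-2.8751) cross=-34.358
  mode + wants cross > 0 → take C=(4.4335,2.4252) (cross=34.358)
ex = (C−B)/|BC| = (0.9118,0.4107); ey = (-0.4107,0.9118)
P = B + 0.97·ex + -2.65·ey = (0.0241,-2.4676)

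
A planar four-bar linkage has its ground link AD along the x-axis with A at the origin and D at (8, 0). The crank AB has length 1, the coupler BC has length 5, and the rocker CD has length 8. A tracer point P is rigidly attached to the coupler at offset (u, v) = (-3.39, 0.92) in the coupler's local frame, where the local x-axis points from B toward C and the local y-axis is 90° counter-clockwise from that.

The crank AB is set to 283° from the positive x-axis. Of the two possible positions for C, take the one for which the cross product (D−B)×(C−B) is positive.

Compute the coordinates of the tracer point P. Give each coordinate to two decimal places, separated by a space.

-1.24 -4.17

A=(0,0), D=(8.00,0)
B = A + 1.00·(cos283°, sin283°) = (0.2250, -0.9744)
|BD| = 7.8359
circle(B,5.00) ∩ circle(D,8.00): a=1.4294, h=4.7913
  candidates: C₊=(1.0474,3.9575) cross=37.544; C₋=(2.2390,-5.5508) cross=-37.544
  mode + wants cross > 0 → take C=(1.0474,3.9575) (cross=37.544)
ex = (C−B)/|BC| = (0.1645,0.9864); ey = (-0.9864,0.1645)
P = B + -3.39·ex + 0.92·ey = (-1.2402,-4.1669)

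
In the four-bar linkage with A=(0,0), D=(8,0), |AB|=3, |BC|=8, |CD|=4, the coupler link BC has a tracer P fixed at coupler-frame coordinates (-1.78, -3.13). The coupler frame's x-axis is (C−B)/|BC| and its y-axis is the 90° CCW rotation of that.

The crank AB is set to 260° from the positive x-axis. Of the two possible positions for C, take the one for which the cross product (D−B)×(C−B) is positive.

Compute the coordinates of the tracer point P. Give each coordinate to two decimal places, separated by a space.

A=(0,0), D=(8.00,0)
B = A + 3.00·(cos260°, sin260°) = (-0.5209, -2.9544)
|BD| = 9.0186
circle(B,8.00) ∩ circle(D,4.00): a=7.1705, h=3.5475
  candidates: C₊=(5.0917,2.7463) cross=31.993; C₋=(7.4160,-3.9571) cross=-31.993
  mode + wants cross > 0 → take C=(5.0917,2.7463) (cross=31.993)
ex = (C−B)/|BC| = (0.7016,0.7126); ey = (-0.7126,0.7016)
P = B + -1.78·ex + -3.13·ey = (0.4606,-6.4188)

0.46 -6.42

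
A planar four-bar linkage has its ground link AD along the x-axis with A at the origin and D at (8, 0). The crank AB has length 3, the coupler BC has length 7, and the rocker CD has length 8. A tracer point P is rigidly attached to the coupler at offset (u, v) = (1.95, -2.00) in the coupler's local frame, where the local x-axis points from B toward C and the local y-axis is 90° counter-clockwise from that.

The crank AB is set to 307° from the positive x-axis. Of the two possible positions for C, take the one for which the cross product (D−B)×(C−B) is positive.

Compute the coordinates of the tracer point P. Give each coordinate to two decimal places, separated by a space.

3.70 -0.35

A=(0,0), D=(8.00,0)
B = A + 3.00·(cos307°, sin307°) = (1.8054, -2.3959)
|BD| = 6.6418
circle(B,7.00) ∩ circle(D,8.00): a=2.1917, h=6.6481
  candidates: C₊=(1.4514,4.5951) cross=44.155; C₋=(6.2477,-7.8057) cross=-44.155
  mode + wants cross > 0 → take C=(1.4514,4.5951) (cross=44.155)
ex = (C−B)/|BC| = (-0.0506,0.9987); ey = (-0.9987,-0.0506)
P = B + 1.95·ex + -2.00·ey = (3.7042,-0.3472)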